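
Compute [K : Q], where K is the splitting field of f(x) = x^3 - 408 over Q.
[K : Q] = 6

The roots of x^3 - 408 are ∛408, ω∛408, ω^2∛408 where ω = e^(2πi/3) is a primitive cube root of unity, so K = Q(∛408, ω). Now [Q(∛408):Q] = 3 (since 408 is not a perfect cube, x^3 - 408 is irreducible) and [Q(ω):Q] = 2. Both 2 and 3 divide [K:Q], and [K:Q] ≤ 3·2 = 6, so [K:Q] = 6. (Equivalently: Q(∛408) ⊂ R but ω ∉ R, so [K : Q(∛408)] = 2.)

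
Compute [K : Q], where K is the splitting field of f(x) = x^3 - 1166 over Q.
[K : Q] = 6

The roots of x^3 - 1166 are ∛1166, ω∛1166, ω^2∛1166 where ω = e^(2πi/3) is a primitive cube root of unity, so K = Q(∛1166, ω). Now [Q(∛1166):Q] = 3 (since 1166 is not a perfect cube, x^3 - 1166 is irreducible) and [Q(ω):Q] = 2. Both 2 and 3 divide [K:Q], and [K:Q] ≤ 3·2 = 6, so [K:Q] = 6. (Equivalently: Q(∛1166) ⊂ R but ω ∉ R, so [K : Q(∛1166)] = 2.)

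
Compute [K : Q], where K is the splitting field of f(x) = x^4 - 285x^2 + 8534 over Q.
[K : Q] = 4

Solving the quadratic in x^2: x^2 = (285 ± √(285^2 - 4·8534))/2 = (285 ± √47089)/2 = (285 ± 217)/2, giving x^2 = 34 or x^2 = 251. So f(x) = (x^2 - 34)(x^2 - 251) and the roots of f are ±√34, ±√251. Hence the splitting field is K = Q(√34, √251). Since 34 and 251 are distinct squarefree integers > 1, their product 8534 is not a perfect square, so √251 ∉ Q(√34). By the tower law [K:Q] = [Q(√34,√251):Q(√34)] · [Q(√34):Q] = 2 · 2 = 4.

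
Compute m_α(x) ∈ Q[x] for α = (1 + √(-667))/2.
m_α(x) = x^2 - x + 167

From 2α - 1 = √(-667), squaring gives (2α - 1)^2 = -667, i.e. 4α^2 - 4α + 1 = -667, so α^2 - α + (1 + 667)/4 = 0. Since -667 ≡ 1 (mod 4), (1 + 667)/4 = 167 ∈ Z. The polynomial x^2 - x + 167 has discriminant 1 - 4·(167) = -667, which is not a perfect square in Q (d = -667 is squarefree and ≠ 1), so x^2 - x + 167 is irreducible over Q. It is the minimal polynomial of α.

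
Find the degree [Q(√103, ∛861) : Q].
[Q(√103, ∛861) : Q] = 6

Let L = Q(√103, ∛861). Since Q(√103) ⊂ L and [Q(√103):Q] = 2, the tower law gives 2 | [L:Q]. Likewise Q(∛861) ⊂ L with [Q(∛861):Q] = 3 (because 861 is not a perfect cube), so 3 | [L:Q]. As gcd(2,3) = 1, [L:Q] is divisible by 6. Conversely L is generated over Q by √103 and ∛861, so [L:Q] ≤ 2·3 = 6. Therefore [Q(√103, ∛861) : Q] = 6.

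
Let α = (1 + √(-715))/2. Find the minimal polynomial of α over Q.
m_α(x) = x^2 - x + 179

From 2α - 1 = √(-715), squaring gives (2α - 1)^2 = -715, i.e. 4α^2 - 4α + 1 = -715, so α^2 - α + (1 + 715)/4 = 0. Since -715 ≡ 1 (mod 4), (1 + 715)/4 = 179 ∈ Z. The polynomial x^2 - x + 179 has discriminant 1 - 4·(179) = -715, which is not a perfect square in Q (d = -715 is squarefree and ≠ 1), so x^2 - x + 179 is irreducible over Q. It is the minimal polynomial of α.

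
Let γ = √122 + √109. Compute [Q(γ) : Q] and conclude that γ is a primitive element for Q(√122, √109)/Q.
[Q(γ) : Q] = 4 (equivalently, Q(γ) = Q(√122, √109))

Obviously Q(γ) ⊆ Q(√122, √109), and [Q(√122, √109):Q] = 4 (since 122, 109 are distinct squarefree integers > 1 with 13298 not a perfect square). To show equality we compute the minimal polynomial of γ. From γ = √122 + √109: γ^2 = 122 + 2√(13298) + 109 = 231 + 2√(13298), so γ^2 - 231 = 2√(13298); squaring, (γ^2 - 231)^2 = 4·13298, i.e. γ^4 - 462γ^2 + 53361 - 53192 = 0, i.e. γ^4 - 462γ^2 + 169 = 0. So γ is a root of x^4 - 462x^2 + 169. This polynomial is irreducible over Q: it has no rational root (each ±√122 ± √109 is irrational), and any factorization into two quadratics over Q would force √(13298) ∈ Q (pairing opposite roots) or √122, √109 ∈ Q (other pairings), all impossible. Hence [Q(γ):Q] = 4 = [Q(√122, √109):Q], so Q(γ) = Q(√122, √109).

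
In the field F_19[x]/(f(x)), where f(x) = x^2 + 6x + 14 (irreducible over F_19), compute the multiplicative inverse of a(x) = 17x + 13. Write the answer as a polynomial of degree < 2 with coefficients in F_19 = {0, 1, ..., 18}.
a(x)^(-1) ≡ 2x + 6 (mod f(x))

Since f is irreducible over F_19, F_19[x]/(f) is a field and a(x) ≠ 0 has an inverse. Apply the extended Euclidean algorithm to f(x) and a(x) in F_19[x]: f(x) = (9x + 8)·a(x) + (5). The last nonzero remainder is the constant 5 = gcd(f, a) in F_19. Back-substituting through the division chain expresses 5 = s(x)·a(x) + t(x)·f(x) with s(x) ≡ 10x + 11 (mod f), so (10x + 11)·a(x) ≡ 5 (mod f). Multiplying by 5^(-1) ≡ 4 in F_19 gives a(x)^(-1) ≡ 4·(10x + 11) ≡ 2x + 6 (mod f). Check: (17x + 13)·(2x + 6) = 15x^2 + 14x + 2 ≡ 1 (mod x^2 + 6x + 14).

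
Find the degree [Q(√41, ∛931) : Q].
[Q(√41, ∛931) : Q] = 6

Let L = Q(√41, ∛931). Since Q(√41) ⊂ L and [Q(√41):Q] = 2, the tower law gives 2 | [L:Q]. Likewise Q(∛931) ⊂ L with [Q(∛931):Q] = 3 (because 931 is not a perfect cube), so 3 | [L:Q]. As gcd(2,3) = 1, [L:Q] is divisible by 6. Conversely L is generated over Q by √41 and ∛931, so [L:Q] ≤ 2·3 = 6. Therefore [Q(√41, ∛931) : Q] = 6.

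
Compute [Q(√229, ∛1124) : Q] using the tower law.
[Q(√229, ∛1124) : Q] = 6

Let L = Q(√229, ∛1124). Since Q(√229) ⊂ L and [Q(√229):Q] = 2, the tower law gives 2 | [L:Q]. Likewise Q(∛1124) ⊂ L with [Q(∛1124):Q] = 3 (because 1124 is not a perfect cube), so 3 | [L:Q]. As gcd(2,3) = 1, [L:Q] is divisible by 6. Conversely L is generated over Q by √229 and ∛1124, so [L:Q] ≤ 2·3 = 6. Therefore [Q(√229, ∛1124) : Q] = 6.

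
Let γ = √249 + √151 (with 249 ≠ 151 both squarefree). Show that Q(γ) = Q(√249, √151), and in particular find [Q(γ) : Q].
[Q(γ) : Q] = 4 (equivalently, Q(γ) = Q(√249, √151))

Obviously Q(γ) ⊆ Q(√249, √151), and [Q(√249, √151):Q] = 4 (since 249, 151 are distinct squarefree integers > 1 with 37599 not a perfect square). To show equality we compute the minimal polynomial of γ. From γ = √249 + √151: γ^2 = 249 + 2√(37599) + 151 = 400 + 2√(37599), so γ^2 - 400 = 2√(37599); squaring, (γ^2 - 400)^2 = 4·37599, i.e. γ^4 - 800γ^2 + 160000 - 150396 = 0, i.e. γ^4 - 800γ^2 + 9604 = 0. So γ is a root of x^4 - 800x^2 + 9604. This polynomial is irreducible over Q: it has no rational root (each ±√249 ± √151 is irrational), and any factorization into two quadratics over Q would force √(37599) ∈ Q (pairing opposite roots) or √249, √151 ∈ Q (other pairings), all impossible. Hence [Q(γ):Q] = 4 = [Q(√249, √151):Q], so Q(γ) = Q(√249, √151).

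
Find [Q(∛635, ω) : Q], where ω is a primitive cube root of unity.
[Q(∛635, ω) : Q] = 6

[Q(∛635):Q] = 3 (min poly x^3 - 635, irreducible since 635 is not a perfect cube). [Q(ω):Q] = 2 (min poly x^2 + x + 1). Since Q(∛635) ⊂ R and ω ∉ R, we have ω ∉ Q(∛635), so x^2 + x + 1 remains irreducible over Q(∛635) and [Q(∛635, ω) : Q(∛635)] = 2. By the tower law, [Q(∛635, ω) : Q] = 3 · 2 = 6. (In fact Q(∛635, ω) is the splitting field of x^3 - 635 over Q.)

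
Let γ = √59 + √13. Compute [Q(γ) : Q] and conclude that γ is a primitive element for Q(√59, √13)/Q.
[Q(γ) : Q] = 4 (equivalently, Q(γ) = Q(√59, √13))

Obviously Q(γ) ⊆ Q(√59, √13), and [Q(√59, √13):Q] = 4 (since 59, 13 are distinct squarefree integers > 1 with 767 not a perfect square). To show equality we compute the minimal polynomial of γ. From γ = √59 + √13: γ^2 = 59 + 2√(767) + 13 = 72 + 2√(767), so γ^2 - 72 = 2√(767); squaring, (γ^2 - 72)^2 = 4·767, i.e. γ^4 - 144γ^2 + 5184 - 3068 = 0, i.e. γ^4 - 144γ^2 + 2116 = 0. So γ is a root of x^4 - 144x^2 + 2116. This polynomial is irreducible over Q: it has no rational root (each ±√59 ± √13 is irrational), and any factorization into two quadratics over Q would force √(767) ∈ Q (pairing opposite roots) or √59, √13 ∈ Q (other pairings), all impossible. Hence [Q(γ):Q] = 4 = [Q(√59, √13):Q], so Q(γ) = Q(√59, √13).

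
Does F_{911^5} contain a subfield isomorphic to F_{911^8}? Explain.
No: F_{911^8} is not a subfield of F_{911^5}

F_{p^m} embeds in F_{p^n} iff m | n. Here 8 ∤ 5 (since 5 = 0·8 + 5 with remainder 5 ≠ 0), so F_{911^8} is not a subfield of F_{911^5}. Equivalently: if it were, the tower law would give 8 = [F_{911^8}:F_911] dividing [F_{911^5}:F_911] = 5, contradiction.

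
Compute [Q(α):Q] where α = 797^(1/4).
[Q(α):Q] = 4

α is a root of x^4 - 797. By Eisenstein's criterion at the prime p = 797 (which divides the constant term 797 but p^2 = 635209 does not, since 797 is squarefree), x^4 - 797 is irreducible over Q. Hence [Q(α):Q] = 4.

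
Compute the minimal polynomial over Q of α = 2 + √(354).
m_α(x) = x^2 - 4x - 350

From α - 2 = √(354), squaring gives (α - 2)^2 = 354, i.e. α^2 - 4α + 4 = 354, so α^2 - 4α - 350 = 0. The discriminant of x^2 - 4x - 350 is (-4)^2 - 4·(-350) = 16 + 1400 = 1416, and 4·(354) is not a perfect square in Q since 354 is squarefree and ≠ 1. Hence x^2 - 4x - 350 is irreducible over Q and is the minimal polynomial of α.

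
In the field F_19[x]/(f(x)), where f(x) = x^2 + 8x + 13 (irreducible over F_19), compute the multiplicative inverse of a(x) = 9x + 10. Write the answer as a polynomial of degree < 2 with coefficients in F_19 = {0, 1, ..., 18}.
a(x)^(-1) ≡ 7x + 6 (mod f(x))

Since f is irreducible over F_19, F_19[x]/(f) is a field and a(x) ≠ 0 has an inverse. Apply the extended Euclidean algorithm to f(x) and a(x) in F_19[x]: f(x) = (17x + 1)·a(x) + (3). The last nonzero remainder is the constant 3 = gcd(f, a) in F_19. Back-substituting through the division chain expresses 3 = s(x)·a(x) + t(x)·f(x) with s(x) ≡ 2x + 18 (mod f), so (2x + 18)·a(x) ≡ 3 (mod f). Multiplying by 3^(-1) ≡ 13 in F_19 gives a(x)^(-1) ≡ 13·(2x + 18) ≡ 7x + 6 (mod f). Check: (9x + 10)·(7x + 6) = 6x^2 + 10x + 3 ≡ 1 (mod x^2 + 8x + 13).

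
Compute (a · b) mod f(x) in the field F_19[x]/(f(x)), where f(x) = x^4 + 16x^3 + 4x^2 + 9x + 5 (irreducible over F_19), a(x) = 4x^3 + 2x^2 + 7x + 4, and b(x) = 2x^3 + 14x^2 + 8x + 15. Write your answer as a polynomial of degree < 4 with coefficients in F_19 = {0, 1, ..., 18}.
a · b ≡ 10x^3 + 13x^2 + 16x + 15 (mod f(x))

Multiply in F_19[x]: a(x)·b(x) = (4x^3 + 2x^2 + 7x + 4)·(2x^3 + 14x^2 + 8x + 15) = 8x^6 + 3x^5 + 17x^4 + 11x^3 + 9x^2 + 4x + 3. This has degree ≥ 4, so divide by f(x) over F_19: 8x^6 + 3x^5 + 17x^4 + 11x^3 + 9x^2 + 4x + 3 = (8x^2 + 8x + 9)·(x^4 + 16x^3 + 4x^2 + 9x + 5) + (10x^3 + 13x^2 + 16x + 15). Hence a·b ≡ 10x^3 + 13x^2 + 16x + 15 (mod f). (F_19[x]/(f) is a field with 19^4 = 130321 elements since f is irreducible of degree 4.)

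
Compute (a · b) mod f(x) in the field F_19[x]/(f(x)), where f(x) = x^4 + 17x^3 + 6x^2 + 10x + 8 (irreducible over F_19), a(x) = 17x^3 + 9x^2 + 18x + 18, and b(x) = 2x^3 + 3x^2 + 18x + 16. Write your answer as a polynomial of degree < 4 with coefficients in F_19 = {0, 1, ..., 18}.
a · b ≡ 12x^3 + 8x^2 + 9x + 6 (mod f(x))

Multiply in F_19[x]: a(x)·b(x) = (17x^3 + 9x^2 + 18x + 18)·(2x^3 + 3x^2 + 18x + 16) = 15x^6 + 12x^5 + 8x^4 + 11x^3 + 9x^2 + 4x + 3. This has degree ≥ 4, so divide by f(x) over F_19: 15x^6 + 12x^5 + 8x^4 + 11x^3 + 9x^2 + 4x + 3 = (15x^2 + 4x + 2)·(x^4 + 17x^3 + 6x^2 + 10x + 8) + (12x^3 + 8x^2 + 9x + 6). Hence a·b ≡ 12x^3 + 8x^2 + 9x + 6 (mod f). (F_19[x]/(f) is a field with 19^4 = 130321 elements since f is irreducible of degree 4.)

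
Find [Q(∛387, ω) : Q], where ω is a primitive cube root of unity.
[Q(∛387, ω) : Q] = 6

[Q(∛387):Q] = 3 (min poly x^3 - 387, irreducible since 387 is not a perfect cube). [Q(ω):Q] = 2 (min poly x^2 + x + 1). Since Q(∛387) ⊂ R and ω ∉ R, we have ω ∉ Q(∛387), so x^2 + x + 1 remains irreducible over Q(∛387) and [Q(∛387, ω) : Q(∛387)] = 2. By the tower law, [Q(∛387, ω) : Q] = 3 · 2 = 6. (In fact Q(∛387, ω) is the splitting field of x^3 - 387 over Q.)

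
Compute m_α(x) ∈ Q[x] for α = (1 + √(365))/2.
m_α(x) = x^2 - x - 91

From 2α - 1 = √(365), squaring gives (2α - 1)^2 = 365, i.e. 4α^2 - 4α + 1 = 365, so α^2 - α + (1 - 365)/4 = 0. Since 365 ≡ 1 (mod 4), (1 - 365)/4 = -91 ∈ Z. The polynomial x^2 - x - 91 has discriminant 1 - 4·(-91) = 365, which is not a perfect square in Q (d = 365 is squarefree and ≠ 1), so x^2 - x - 91 is irreducible over Q. It is the minimal polynomial of α.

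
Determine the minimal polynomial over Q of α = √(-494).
m_α(x) = x^2 + 494

α satisfies α^2 + 494 = 0, so x^2 + 494 annihilates α. Since d = -494 is squarefree and ≠ 1, it is not a perfect square in Q, so x^2 + 494 has no rational root and is therefore irreducible over Q (a degree-2 polynomial over a field is irreducible iff it has no root). Hence m_α(x) = x^2 + 494.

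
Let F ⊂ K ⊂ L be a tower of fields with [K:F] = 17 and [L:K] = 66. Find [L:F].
[L:F] = 1122

The tower law says that for any tower of field extensions F ⊂ K ⊂ L with finite degrees, [L:F] = [L:K] · [K:F]. Here this gives [L:F] = 66 · 17 = 1122.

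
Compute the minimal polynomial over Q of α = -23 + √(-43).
m_α(x) = x^2 + 46x + 572

From α + 23 = √(-43), squaring gives (α + 23)^2 = -43, i.e. α^2 + 46α + 529 = -43, so α^2 + 46α + 572 = 0. The discriminant of x^2 + 46x + 572 is (46)^2 - 4·(572) = 2116 - 2288 = -172, and 4·(-43) is not a perfect square in Q since -43 is squarefree and ≠ 1. Hence x^2 + 46x + 572 is irreducible over Q and is the minimal polynomial of α.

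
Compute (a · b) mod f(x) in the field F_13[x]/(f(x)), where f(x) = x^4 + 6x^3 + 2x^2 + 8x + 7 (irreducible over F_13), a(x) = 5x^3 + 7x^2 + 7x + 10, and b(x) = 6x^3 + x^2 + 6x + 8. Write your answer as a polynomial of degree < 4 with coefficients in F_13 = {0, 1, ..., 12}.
a · b ≡ 5x^3 + 4x^2 + 10x + 3 (mod f(x))

Multiply in F_13[x]: a(x)·b(x) = (5x^3 + 7x^2 + 7x + 10)·(6x^3 + x^2 + 6x + 8) = 4x^6 + 8x^5 + x^4 + 6x^3 + 4x^2 + 12x + 2. This has degree ≥ 4, so divide by f(x) over F_13: 4x^6 + 8x^5 + x^4 + 6x^3 + 4x^2 + 12x + 2 = (4x^2 + 10x + 11)·(x^4 + 6x^3 + 2x^2 + 8x + 7) + (5x^3 + 4x^2 + 10x + 3). Hence a·b ≡ 5x^3 + 4x^2 + 10x + 3 (mod f). (F_13[x]/(f) is a field with 13^4 = 28561 elements since f is irreducible of degree 4.)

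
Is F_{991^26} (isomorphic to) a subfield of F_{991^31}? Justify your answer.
No: F_{991^26} is not a subfield of F_{991^31}

F_{p^m} embeds in F_{p^n} iff m | n. Here 26 ∤ 31 (since 31 = 1·26 + 5 with remainder 5 ≠ 0), so F_{991^26} is not a subfield of F_{991^31}. Equivalently: if it were, the tower law would give 26 = [F_{991^26}:F_991] dividing [F_{991^31}:F_991] = 31, contradiction.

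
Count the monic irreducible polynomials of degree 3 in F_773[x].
There are 153963048 monic irreducible polynomials of degree 3 over F_773

Each element of F_{773^3} that lies in no proper subfield is a root of exactly one monic irreducible of degree 3 over F_773, and each such polynomial has 3 distinct roots in F_{773^3}. By Möbius inversion the count is N_773(3) = (1/3) Σ_{d|3} μ(3/d) · 773^d = (1/3)(μ(3)·773^1 + μ(1)·773^3) = 461889144/3 = 153963048.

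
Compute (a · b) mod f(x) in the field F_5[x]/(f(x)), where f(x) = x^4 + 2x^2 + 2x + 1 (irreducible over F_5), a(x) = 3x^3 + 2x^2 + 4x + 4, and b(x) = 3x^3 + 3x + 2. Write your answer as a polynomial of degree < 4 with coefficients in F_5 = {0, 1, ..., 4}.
a · b ≡ 4x^3 + 4x^2 + 3x (mod f(x))

Multiply in F_5[x]: a(x)·b(x) = (3x^3 + 2x^2 + 4x + 4)·(3x^3 + 3x + 2) = 4x^6 + x^5 + x^4 + 4x^3 + x^2 + 3. This has degree ≥ 4, so divide by f(x) over F_5: 4x^6 + x^5 + x^4 + 4x^3 + x^2 + 3 = (4x^2 + x + 3)·(x^4 + 2x^2 + 2x + 1) + (4x^3 + 4x^2 + 3x). Hence a·b ≡ 4x^3 + 4x^2 + 3x (mod f). (F_5[x]/(f) is a field with 5^4 = 625 elements since f is irreducible of degree 4.)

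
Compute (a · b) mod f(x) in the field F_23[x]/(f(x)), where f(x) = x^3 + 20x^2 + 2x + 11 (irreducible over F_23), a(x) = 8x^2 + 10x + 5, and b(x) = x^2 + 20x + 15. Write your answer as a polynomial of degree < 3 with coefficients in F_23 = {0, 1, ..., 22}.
a · b ≡ 17x^2 + 4x + 11 (mod f(x))

Multiply in F_23[x]: a(x)·b(x) = (8x^2 + 10x + 5)·(x^2 + 20x + 15) = 8x^4 + 9x^3 + 3x^2 + 20x + 6. This has degree ≥ 3, so divide by f(x) over F_23: 8x^4 + 9x^3 + 3x^2 + 20x + 6 = (8x + 10)·(x^3 + 20x^2 + 2x + 11) + (17x^2 + 4x + 11). Hence a·b ≡ 17x^2 + 4x + 11 (mod f). (F_23[x]/(f) is a field with 23^3 = 12167 elements since f is irreducible of degree 3.)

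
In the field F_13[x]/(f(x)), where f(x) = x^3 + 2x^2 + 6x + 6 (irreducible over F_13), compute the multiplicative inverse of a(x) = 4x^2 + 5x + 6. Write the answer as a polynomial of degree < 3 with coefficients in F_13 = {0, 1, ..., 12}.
a(x)^(-1) ≡ 4x^2 + 8x + 5 (mod f(x))

Since f is irreducible over F_13, F_13[x]/(f) is a field and a(x) ≠ 0 has an inverse. Apply the extended Euclidean algorithm to f(x) and a(x) in F_13[x]: f(x) = (10x + 1)·a(x) + (6x);  a(x) = (5x + 3)·(6x) + (6). The last nonzero remainder is the constant 6 = gcd(f, a) in F_13. Back-substituting through the division chain expresses 6 = s(x)·a(x) + t(x)·f(x) with s(x) ≡ 11x^2 + 9x + 4 (mod f), so (11x^2 + 9x + 4)·a(x) ≡ 6 (mod f). Multiplying by 6^(-1) ≡ 11 in F_13 gives a(x)^(-1) ≡ 11·(11x^2 + 9x + 4) ≡ 4x^2 + 8x + 5 (mod f). Check: (4x^2 + 5x + 6)·(4x^2 + 8x + 5) = 3x^4 + 6x^2 + 8x + 4 ≡ 1 (mod x^3 + 2x^2 + 6x + 6).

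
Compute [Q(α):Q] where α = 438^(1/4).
[Q(α):Q] = 4

α is a root of x^4 - 438. By Eisenstein's criterion at the prime p = 2 (which divides the constant term 438 but p^2 = 4 does not, since 438 is squarefree), x^4 - 438 is irreducible over Q. Hence [Q(α):Q] = 4.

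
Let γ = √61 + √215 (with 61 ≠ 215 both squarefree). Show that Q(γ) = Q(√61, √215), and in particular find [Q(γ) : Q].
[Q(γ) : Q] = 4 (equivalently, Q(γ) = Q(√61, √215))

Obviously Q(γ) ⊆ Q(√61, √215), and [Q(√61, √215):Q] = 4 (since 61, 215 are distinct squarefree integers > 1 with 13115 not a perfect square). To show equality we compute the minimal polynomial of γ. From γ = √61 + √215: γ^2 = 61 + 2√(13115) + 215 = 276 + 2√(13115), so γ^2 - 276 = 2√(13115); squaring, (γ^2 - 276)^2 = 4·13115, i.e. γ^4 - 552γ^2 + 76176 - 52460 = 0, i.e. γ^4 - 552γ^2 + 23716 = 0. So γ is a root of x^4 - 552x^2 + 23716. This polynomial is irreducible over Q: it has no rational root (each ±√61 ± √215 is irrational), and any factorization into two quadratics over Q would force √(13115) ∈ Q (pairing opposite roots) or √61, √215 ∈ Q (other pairings), all impossible. Hence [Q(γ):Q] = 4 = [Q(√61, √215):Q], so Q(γ) = Q(√61, √215).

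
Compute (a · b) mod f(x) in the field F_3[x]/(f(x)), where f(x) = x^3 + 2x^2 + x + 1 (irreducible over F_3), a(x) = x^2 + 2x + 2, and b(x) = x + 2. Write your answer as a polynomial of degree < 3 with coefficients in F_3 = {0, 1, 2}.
a · b ≡ 2x^2 + 2x (mod f(x))

Multiply in F_3[x]: a(x)·b(x) = (x^2 + 2x + 2)·(x + 2) = x^3 + x^2 + 1. This has degree ≥ 3, so divide by f(x) over F_3: x^3 + x^2 + 1 = (1)·(x^3 + 2x^2 + x + 1) + (2x^2 + 2x). Hence a·b ≡ 2x^2 + 2x (mod f). (F_3[x]/(f) is a field with 3^3 = 27 elements since f is irreducible of degree 3.)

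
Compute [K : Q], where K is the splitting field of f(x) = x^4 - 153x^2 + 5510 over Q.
[K : Q] = 4

Solving the quadratic in x^2: x^2 = (153 ± √(153^2 - 4·5510))/2 = (153 ± √1369)/2 = (153 ± 37)/2, giving x^2 = 58 or x^2 = 95. So f(x) = (x^2 - 58)(x^2 - 95) and the roots of f are ±√58, ±√95. Hence the splitting field is K = Q(√58, √95). Since 58 and 95 are distinct squarefree integers > 1, their product 5510 is not a perfect square, so √95 ∉ Q(√58). By the tower law [K:Q] = [Q(√58,√95):Q(√58)] · [Q(√58):Q] = 2 · 2 = 4.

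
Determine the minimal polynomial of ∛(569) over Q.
m_α(x) = x^3 - 569

α satisfies α^3 = 569, so x^3 - 569 annihilates α. By the rational root test, a rational root p/q (in lowest terms) of x^3 - 569 would satisfy p^3 = 569 q^3, forcing q = 1 and p^3 = 569; but 569 is not a perfect cube, contradiction. A monic cubic over Q with no rational root is irreducible (any nontrivial factorization would include a linear factor). Hence x^3 - 569 is the minimal polynomial of α, and in particular [Q(α):Q] = 3.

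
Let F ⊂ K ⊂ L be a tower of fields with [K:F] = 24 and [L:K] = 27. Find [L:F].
[L:F] = 648

The tower law says that for any tower of field extensions F ⊂ K ⊂ L with finite degrees, [L:F] = [L:K] · [K:F]. Here this gives [L:F] = 27 · 24 = 648.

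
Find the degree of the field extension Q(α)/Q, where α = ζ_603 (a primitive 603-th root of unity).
[Q(α):Q] = 396

The minimal polynomial of ζ_603 over Q is the 603-th cyclotomic polynomial Φ_603(x), which is irreducible over Q and has degree φ(603) = 396. Hence [Q(α):Q] = φ(603) = 396.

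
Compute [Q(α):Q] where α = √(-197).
[Q(α):Q] = 2

[Q(α):Q] equals the degree of the minimal polynomial of α. Here α^2 = -197 and x^2 + 197 is irreducible (d = -197 is squarefree, ≠ 1, hence not a square), so deg(m_α) = 2. Thus [Q(α):Q] = 2.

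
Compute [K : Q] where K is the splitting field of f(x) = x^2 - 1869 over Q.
[K : Q] = 2

f(x) = x^2 - 1869 factors as (x - √1869)(x + √1869). The splitting field is K = Q(√1869). Since 1869 is squarefree and > 1, it is not a perfect square, so x^2 - 1869 is irreducible over Q and [Q(√1869) : Q] = 2. Hence [K : Q] = 2.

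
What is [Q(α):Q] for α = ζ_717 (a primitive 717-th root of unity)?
[Q(α):Q] = 476

The minimal polynomial of ζ_717 over Q is the 717-th cyclotomic polynomial Φ_717(x), which is irreducible over Q and has degree φ(717) = 476. Hence [Q(α):Q] = φ(717) = 476.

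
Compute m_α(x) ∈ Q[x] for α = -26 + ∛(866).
m_α(x) = x^3 + 78x^2 + 2028x + 16710

Set β = α + 26 = ∛(866), so β^3 = 866. Then (α + 26)^3 - 866 = 0, i.e. α is a root of g(x) = (x + 26)^3 - 866 = x^3 + 78x^2 + 2028x + 16710. Since g(x) = h(x + 26) where h(x) = x^3 - 866, and h is irreducible over Q (because 866 is not a perfect cube, so h has no rational root, and a monic cubic with no rational root is irreducible), g is also irreducible (irreducibility is preserved under the substitution x → x + 26). Hence m_α(x) = x^3 + 78x^2 + 2028x + 16710.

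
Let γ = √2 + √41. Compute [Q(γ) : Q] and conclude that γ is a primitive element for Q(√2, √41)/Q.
[Q(γ) : Q] = 4 (equivalently, Q(γ) = Q(√2, √41))

Obviously Q(γ) ⊆ Q(√2, √41), and [Q(√2, √41):Q] = 4 (since 2, 41 are distinct squarefree integers > 1 with 82 not a perfect square). To show equality we compute the minimal polynomial of γ. From γ = √2 + √41: γ^2 = 2 + 2√(82) + 41 = 43 + 2√(82), so γ^2 - 43 = 2√(82); squaring, (γ^2 - 43)^2 = 4·82, i.e. γ^4 - 86γ^2 + 1849 - 328 = 0, i.e. γ^4 - 86γ^2 + 1521 = 0. So γ is a root of x^4 - 86x^2 + 1521. This polynomial is irreducible over Q: it has no rational root (each ±√2 ± √41 is irrational), and any factorization into two quadratics over Q would force √(82) ∈ Q (pairing opposite roots) or √2, √41 ∈ Q (other pairings), all impossible. Hence [Q(γ):Q] = 4 = [Q(√2, √41):Q], so Q(γ) = Q(√2, √41).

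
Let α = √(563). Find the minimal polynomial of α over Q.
m_α(x) = x^2 - 563

α satisfies α^2 - 563 = 0, so x^2 - 563 annihilates α. Since d = 563 is squarefree and ≠ 1, it is not a perfect square in Q, so x^2 - 563 has no rational root and is therefore irreducible over Q (a degree-2 polynomial over a field is irreducible iff it has no root). Hence m_α(x) = x^2 - 563.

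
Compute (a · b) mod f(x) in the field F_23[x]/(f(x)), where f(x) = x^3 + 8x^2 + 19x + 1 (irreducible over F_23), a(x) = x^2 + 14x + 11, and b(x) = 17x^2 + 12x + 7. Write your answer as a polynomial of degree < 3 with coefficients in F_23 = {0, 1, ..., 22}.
a · b ≡ x^2 + 2x + 9 (mod f(x))

Multiply in F_23[x]: a(x)·b(x) = (x^2 + 14x + 11)·(17x^2 + 12x + 7) = 17x^4 + 20x^3 + 17x^2 + 8. This has degree ≥ 3, so divide by f(x) over F_23: 17x^4 + 20x^3 + 17x^2 + 8 = (17x + 22)·(x^3 + 8x^2 + 19x + 1) + (x^2 + 2x + 9). Hence a·b ≡ x^2 + 2x + 9 (mod f). (F_23[x]/(f) is a field with 23^3 = 12167 elements since f is irreducible of degree 3.)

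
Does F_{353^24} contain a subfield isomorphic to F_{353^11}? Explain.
No: F_{353^11} is not a subfield of F_{353^24}

F_{p^m} embeds in F_{p^n} iff m | n. Here 11 ∤ 24 (since 24 = 2·11 + 2 with remainder 2 ≠ 0), so F_{353^11} is not a subfield of F_{353^24}. Equivalently: if it were, the tower law would give 11 = [F_{353^11}:F_353] dividing [F_{353^24}:F_353] = 24, contradiction.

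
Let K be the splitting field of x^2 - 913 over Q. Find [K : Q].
[K : Q] = 2

f(x) = x^2 - 913 factors as (x - √913)(x + √913). The splitting field is K = Q(√913). Since 913 is squarefree and > 1, it is not a perfect square, so x^2 - 913 is irreducible over Q and [Q(√913) : Q] = 2. Hence [K : Q] = 2.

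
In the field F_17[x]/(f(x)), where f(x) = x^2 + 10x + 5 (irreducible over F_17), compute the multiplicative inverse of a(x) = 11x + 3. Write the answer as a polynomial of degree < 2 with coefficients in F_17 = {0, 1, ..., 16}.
a(x)^(-1) ≡ 9x + 1 (mod f(x))

Since f is irreducible over F_17, F_17[x]/(f) is a field and a(x) ≠ 0 has an inverse. Apply the extended Euclidean algorithm to f(x) and a(x) in F_17[x]: f(x) = (14x + 11)·a(x) + (6). The last nonzero remainder is the constant 6 = gcd(f, a) in F_17. Back-substituting through the division chain expresses 6 = s(x)·a(x) + t(x)·f(x) with s(x) ≡ 3x + 6 (mod f), so (3x + 6)·a(x) ≡ 6 (mod f). Multiplying by 6^(-1) ≡ 3 in F_17 gives a(x)^(-1) ≡ 3·(3x + 6) ≡ 9x + 1 (mod f). Check: (11x + 3)·(9x + 1) = 14x^2 + 4x + 3 ≡ 1 (mod x^2 + 10x + 5).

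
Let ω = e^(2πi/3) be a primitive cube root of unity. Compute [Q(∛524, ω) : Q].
[Q(∛524, ω) : Q] = 6

[Q(∛524):Q] = 3 (min poly x^3 - 524, irreducible since 524 is not a perfect cube). [Q(ω):Q] = 2 (min poly x^2 + x + 1). Since Q(∛524) ⊂ R and ω ∉ R, we have ω ∉ Q(∛524), so x^2 + x + 1 remains irreducible over Q(∛524) and [Q(∛524, ω) : Q(∛524)] = 2. By the tower law, [Q(∛524, ω) : Q] = 3 · 2 = 6. (In fact Q(∛524, ω) is the splitting field of x^3 - 524 over Q.)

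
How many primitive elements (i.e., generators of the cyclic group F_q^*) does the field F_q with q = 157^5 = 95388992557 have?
There are φ(95388992556) = 25821504000 primitive elements

F_q^* is cyclic of order q - 1 = 95388992556. A cyclic group of order m has exactly φ(m) generators. Here m = 95388992556 = 2^2 · 3 · 11 · 13 · 31 · 1793161, so the number of primitive elements is φ(95388992556) = 25821504000.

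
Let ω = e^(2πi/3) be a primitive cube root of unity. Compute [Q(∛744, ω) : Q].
[Q(∛744, ω) : Q] = 6

[Q(∛744):Q] = 3 (min poly x^3 - 744, irreducible since 744 is not a perfect cube). [Q(ω):Q] = 2 (min poly x^2 + x + 1). Since Q(∛744) ⊂ R and ω ∉ R, we have ω ∉ Q(∛744), so x^2 + x + 1 remains irreducible over Q(∛744) and [Q(∛744, ω) : Q(∛744)] = 2. By the tower law, [Q(∛744, ω) : Q] = 3 · 2 = 6. (In fact Q(∛744, ω) is the splitting field of x^3 - 744 over Q.)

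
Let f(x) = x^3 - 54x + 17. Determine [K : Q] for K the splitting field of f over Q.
[K : Q] = 6

By the rational root test, any rational root of the monic integer polynomial f(x) = x^3 - 54x + 17 must be an integer dividing the constant term 17, i.e. one of ±{1, 17}. Evaluating: f(1) = -36, f(-1) = 70, f(17) = 4012, f(-17) = -3978; none is 0, so f has no rational root and is therefore irreducible over Q (a cubic with no linear factor over a field is irreducible). For an irreducible cubic, the Galois group is A_3 or S_3 according as the discriminant disc(f) = -4a^3 - 27b^2 = -4·(-54)^3 - 27·(17)^2 = 622053 is or is not a square in Q. Here disc(f) = 622053 is not a perfect square in Q, so the Galois group of f over Q is not contained in A_3 and must be all of S_3. The splitting field has degree |S_3| = 6 over Q, so [K : Q] = 6.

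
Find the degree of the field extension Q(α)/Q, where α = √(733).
[Q(α):Q] = 2

[Q(α):Q] equals the degree of the minimal polynomial of α. Here α^2 = 733 and x^2 - 733 is irreducible (d = 733 is squarefree, ≠ 1, hence not a square), so deg(m_α) = 2. Thus [Q(α):Q] = 2.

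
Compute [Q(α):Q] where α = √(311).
[Q(α):Q] = 2

[Q(α):Q] equals the degree of the minimal polynomial of α. Here α^2 = 311 and x^2 - 311 is irreducible (d = 311 is squarefree, ≠ 1, hence not a square), so deg(m_α) = 2. Thus [Q(α):Q] = 2.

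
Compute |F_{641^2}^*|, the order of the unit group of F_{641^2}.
|F_{641^2}^*| = 410880

F_{641^2} has 641^2 = 410881 elements; its multiplicative group consists of all nonzero elements, so |F_{641^2}^*| = 410881 - 1 = 410880. (It is cyclic since any finite subgroup of the multiplicative group of a field is cyclic.)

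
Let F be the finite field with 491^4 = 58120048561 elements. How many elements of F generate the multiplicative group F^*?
There are φ(58120048560) = 12857671680 primitive elements

F_q^* is cyclic of order q - 1 = 58120048560. A cyclic group of order m has exactly φ(m) generators. Here m = 58120048560 = 2^4 · 3 · 5 · 7^2 · 41 · 149 · 809, so the number of primitive elements is φ(58120048560) = 12857671680.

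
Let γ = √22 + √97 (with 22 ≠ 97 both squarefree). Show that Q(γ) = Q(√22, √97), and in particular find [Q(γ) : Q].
[Q(γ) : Q] = 4 (equivalently, Q(γ) = Q(√22, √97))

Obviously Q(γ) ⊆ Q(√22, √97), and [Q(√22, √97):Q] = 4 (since 22, 97 are distinct squarefree integers > 1 with 2134 not a perfect square). To show equality we compute the minimal polynomial of γ. From γ = √22 + √97: γ^2 = 22 + 2√(2134) + 97 = 119 + 2√(2134), so γ^2 - 119 = 2√(2134); squaring, (γ^2 - 119)^2 = 4·2134, i.e. γ^4 - 238γ^2 + 14161 - 8536 = 0, i.e. γ^4 - 238γ^2 + 5625 = 0. So γ is a root of x^4 - 238x^2 + 5625. This polynomial is irreducible over Q: it has no rational root (each ±√22 ± √97 is irrational), and any factorization into two quadratics over Q would force √(2134) ∈ Q (pairing opposite roots) or √22, √97 ∈ Q (other pairings), all impossible. Hence [Q(γ):Q] = 4 = [Q(√22, √97):Q], so Q(γ) = Q(√22, √97).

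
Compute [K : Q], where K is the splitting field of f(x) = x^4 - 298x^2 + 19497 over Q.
[K : Q] = 4

Solving the quadratic in x^2: x^2 = (298 ± √(298^2 - 4·19497))/2 = (298 ± √10816)/2 = (298 ± 104)/2, giving x^2 = 201 or x^2 = 97. So f(x) = (x^2 - 201)(x^2 - 97) and the roots of f are ±√201, ±√97. Hence the splitting field is K = Q(√201, √97). Since 201 and 97 are distinct squarefree integers > 1, their product 19497 is not a perfect square, so √97 ∉ Q(√201). By the tower law [K:Q] = [Q(√201,√97):Q(√201)] · [Q(√201):Q] = 2 · 2 = 4.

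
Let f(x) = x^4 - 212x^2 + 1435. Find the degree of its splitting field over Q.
[K : Q] = 4

Solving the quadratic in x^2: x^2 = (212 ± √(212^2 - 4·1435))/2 = (212 ± √39204)/2 = (212 ± 198)/2, giving x^2 = 205 or x^2 = 7. So f(x) = (x^2 - 205)(x^2 - 7) and the roots of f are ±√205, ±√7. Hence the splitting field is K = Q(√205, √7). Since 205 and 7 are distinct squarefree integers > 1, their product 1435 is not a perfect square, so √7 ∉ Q(√205). By the tower law [K:Q] = [Q(√205,√7):Q(√205)] · [Q(√205):Q] = 2 · 2 = 4.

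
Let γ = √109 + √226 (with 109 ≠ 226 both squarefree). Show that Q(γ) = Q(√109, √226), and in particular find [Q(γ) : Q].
[Q(γ) : Q] = 4 (equivalently, Q(γ) = Q(√109, √226))

Obviously Q(γ) ⊆ Q(√109, √226), and [Q(√109, √226):Q] = 4 (since 109, 226 are distinct squarefree integers > 1 with 24634 not a perfect square). To show equality we compute the minimal polynomial of γ. From γ = √109 + √226: γ^2 = 109 + 2√(24634) + 226 = 335 + 2√(24634), so γ^2 - 335 = 2√(24634); squaring, (γ^2 - 335)^2 = 4·24634, i.e. γ^4 - 670γ^2 + 112225 - 98536 = 0, i.e. γ^4 - 670γ^2 + 13689 = 0. So γ is a root of x^4 - 670x^2 + 13689. This polynomial is irreducible over Q: it has no rational root (each ±√109 ± √226 is irrational), and any factorization into two quadratics over Q would force √(24634) ∈ Q (pairing opposite roots) or √109, √226 ∈ Q (other pairings), all impossible. Hence [Q(γ):Q] = 4 = [Q(√109, √226):Q], so Q(γ) = Q(√109, √226).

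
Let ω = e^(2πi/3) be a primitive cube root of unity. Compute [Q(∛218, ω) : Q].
[Q(∛218, ω) : Q] = 6

[Q(∛218):Q] = 3 (min poly x^3 - 218, irreducible since 218 is not a perfect cube). [Q(ω):Q] = 2 (min poly x^2 + x + 1). Since Q(∛218) ⊂ R and ω ∉ R, we have ω ∉ Q(∛218), so x^2 + x + 1 remains irreducible over Q(∛218) and [Q(∛218, ω) : Q(∛218)] = 2. By the tower law, [Q(∛218, ω) : Q] = 3 · 2 = 6. (In fact Q(∛218, ω) is the splitting field of x^3 - 218 over Q.)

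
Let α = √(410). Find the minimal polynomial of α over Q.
m_α(x) = x^2 - 410

α satisfies α^2 - 410 = 0, so x^2 - 410 annihilates α. Since d = 410 is squarefree and ≠ 1, it is not a perfect square in Q, so x^2 - 410 has no rational root and is therefore irreducible over Q (a degree-2 polynomial over a field is irreducible iff it has no root). Hence m_α(x) = x^2 - 410.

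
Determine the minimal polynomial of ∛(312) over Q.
m_α(x) = x^3 - 312

α satisfies α^3 = 312, so x^3 - 312 annihilates α. By the rational root test, a rational root p/q (in lowest terms) of x^3 - 312 would satisfy p^3 = 312 q^3, forcing q = 1 and p^3 = 312; but 312 is not a perfect cube, contradiction. A monic cubic over Q with no rational root is irreducible (any nontrivial factorization would include a linear factor). Hence x^3 - 312 is the minimal polynomial of α, and in particular [Q(α):Q] = 3.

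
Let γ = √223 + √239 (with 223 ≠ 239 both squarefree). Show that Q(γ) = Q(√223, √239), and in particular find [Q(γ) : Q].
[Q(γ) : Q] = 4 (equivalently, Q(γ) = Q(√223, √239))

Obviously Q(γ) ⊆ Q(√223, √239), and [Q(√223, √239):Q] = 4 (since 223, 239 are distinct squarefree integers > 1 with 53297 not a perfect square). To show equality we compute the minimal polynomial of γ. From γ = √223 + √239: γ^2 = 223 + 2√(53297) + 239 = 462 + 2√(53297), so γ^2 - 462 = 2√(53297); squaring, (γ^2 - 462)^2 = 4·53297, i.e. γ^4 - 924γ^2 + 213444 - 213188 = 0, i.e. γ^4 - 924γ^2 + 256 = 0. So γ is a root of x^4 - 924x^2 + 256. This polynomial is irreducible over Q: it has no rational root (each ±√223 ± √239 is irrational), and any factorization into two quadratics over Q would force √(53297) ∈ Q (pairing opposite roots) or √223, √239 ∈ Q (other pairings), all impossible. Hence [Q(γ):Q] = 4 = [Q(√223, √239):Q], so Q(γ) = Q(√223, √239).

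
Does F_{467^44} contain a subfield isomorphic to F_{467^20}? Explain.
No: F_{467^20} is not a subfield of F_{467^44}

F_{p^m} embeds in F_{p^n} iff m | n. Here 20 ∤ 44 (since 44 = 2·20 + 4 with remainder 4 ≠ 0), so F_{467^20} is not a subfield of F_{467^44}. Equivalently: if it were, the tower law would give 20 = [F_{467^20}:F_467] dividing [F_{467^44}:F_467] = 44, contradiction.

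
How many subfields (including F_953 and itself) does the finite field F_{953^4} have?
F_{953^4} has 3 subfields

The subfields of F_{p^n} are exactly the fields F_{p^d} for d | n (each is the fixed field of the unique index-d subgroup of Gal(F_{p^n}/F_p) ≅ Z/nZ). The divisors of n = 4 are {1, 2, 4}, giving 3 subfields: F_{953^1}, F_{953^2}, F_{953^4}.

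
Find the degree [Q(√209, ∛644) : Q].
[Q(√209, ∛644) : Q] = 6

Let L = Q(√209, ∛644). Since Q(√209) ⊂ L and [Q(√209):Q] = 2, the tower law gives 2 | [L:Q]. Likewise Q(∛644) ⊂ L with [Q(∛644):Q] = 3 (because 644 is not a perfect cube), so 3 | [L:Q]. As gcd(2,3) = 1, [L:Q] is divisible by 6. Conversely L is generated over Q by √209 and ∛644, so [L:Q] ≤ 2·3 = 6. Therefore [Q(√209, ∛644) : Q] = 6.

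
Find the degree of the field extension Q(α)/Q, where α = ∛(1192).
[Q(α):Q] = 3

The minimal polynomial of α is x^3 - 1192, irreducible over Q since 1192 is not a perfect cube (so x^3 - 1192 has no rational root). Hence [Q(α):Q] = deg(m_α) = 3.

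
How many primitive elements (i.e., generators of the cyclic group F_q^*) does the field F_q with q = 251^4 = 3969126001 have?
There are φ(3969126000) = 846028800 primitive elements

F_q^* is cyclic of order q - 1 = 3969126000. A cyclic group of order m has exactly φ(m) generators. Here m = 3969126000 = 2^4 · 3^2 · 5^3 · 7 · 17^2 · 109, so the number of primitive elements is φ(3969126000) = 846028800.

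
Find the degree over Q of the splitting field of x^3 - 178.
[K : Q] = 6

The roots of x^3 - 178 are ∛178, ω∛178, ω^2∛178 where ω = e^(2πi/3) is a primitive cube root of unity, so K = Q(∛178, ω). Now [Q(∛178):Q] = 3 (since 178 is not a perfect cube, x^3 - 178 is irreducible) and [Q(ω):Q] = 2. Both 2 and 3 divide [K:Q], and [K:Q] ≤ 3·2 = 6, so [K:Q] = 6. (Equivalently: Q(∛178) ⊂ R but ω ∉ R, so [K : Q(∛178)] = 2.)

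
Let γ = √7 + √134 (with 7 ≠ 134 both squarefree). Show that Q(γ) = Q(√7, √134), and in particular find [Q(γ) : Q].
[Q(γ) : Q] = 4 (equivalently, Q(γ) = Q(√7, √134))

Obviously Q(γ) ⊆ Q(√7, √134), and [Q(√7, √134):Q] = 4 (since 7, 134 are distinct squarefree integers > 1 with 938 not a perfect square). To show equality we compute the minimal polynomial of γ. From γ = √7 + √134: γ^2 = 7 + 2√(938) + 134 = 141 + 2√(938), so γ^2 - 141 = 2√(938); squaring, (γ^2 - 141)^2 = 4·938, i.e. γ^4 - 282γ^2 + 19881 - 3752 = 0, i.e. γ^4 - 282γ^2 + 16129 = 0. So γ is a root of x^4 - 282x^2 + 16129. This polynomial is irreducible over Q: it has no rational root (each ±√7 ± √134 is irrational), and any factorization into two quadratics over Q would force √(938) ∈ Q (pairing opposite roots) or √7, √134 ∈ Q (other pairings), all impossible. Hence [Q(γ):Q] = 4 = [Q(√7, √134):Q], so Q(γ) = Q(√7, √134).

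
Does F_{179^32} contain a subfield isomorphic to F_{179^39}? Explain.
No: F_{179^39} is not a subfield of F_{179^32}

F_{p^m} embeds in F_{p^n} iff m | n. Here 39 ∤ 32 (since 32 = 0·39 + 32 with remainder 32 ≠ 0), so F_{179^39} is not a subfield of F_{179^32}. Equivalently: if it were, the tower law would give 39 = [F_{179^39}:F_179] dividing [F_{179^32}:F_179] = 32, contradiction.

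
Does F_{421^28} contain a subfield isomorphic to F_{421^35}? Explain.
No: F_{421^35} is not a subfield of F_{421^28}

F_{p^m} embeds in F_{p^n} iff m | n. Here 35 ∤ 28 (since 28 = 0·35 + 28 with remainder 28 ≠ 0), so F_{421^35} is not a subfield of F_{421^28}. Equivalently: if it were, the tower law would give 35 = [F_{421^35}:F_421] dividing [F_{421^28}:F_421] = 28, contradiction.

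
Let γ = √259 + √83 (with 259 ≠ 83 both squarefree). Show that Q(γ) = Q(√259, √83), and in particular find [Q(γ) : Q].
[Q(γ) : Q] = 4 (equivalently, Q(γ) = Q(√259, √83))

Obviously Q(γ) ⊆ Q(√259, √83), and [Q(√259, √83):Q] = 4 (since 259, 83 are distinct squarefree integers > 1 with 21497 not a perfect square). To show equality we compute the minimal polynomial of γ. From γ = √259 + √83: γ^2 = 259 + 2√(21497) + 83 = 342 + 2√(21497), so γ^2 - 342 = 2√(21497); squaring, (γ^2 - 342)^2 = 4·21497, i.e. γ^4 - 684γ^2 + 116964 - 85988 = 0, i.e. γ^4 - 684γ^2 + 30976 = 0. So γ is a root of x^4 - 684x^2 + 30976. This polynomial is irreducible over Q: it has no rational root (each ±√259 ± √83 is irrational), and any factorization into two quadratics over Q would force √(21497) ∈ Q (pairing opposite roots) or √259, √83 ∈ Q (other pairings), all impossible. Hence [Q(γ):Q] = 4 = [Q(√259, √83):Q], so Q(γ) = Q(√259, √83).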